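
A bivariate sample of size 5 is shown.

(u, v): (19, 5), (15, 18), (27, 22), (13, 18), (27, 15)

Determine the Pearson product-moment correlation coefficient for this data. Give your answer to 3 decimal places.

n = 5, Σu = 101, Σv = 78, Σu² = 2213, Σv² = 1382, Σuv = 1598
nΣuv − ΣuΣv = 7990 − 7878 = 112
nΣu² − (Σu)² = 11065 − 10201 = 864; nΣv² − (Σv)² = 6910 − 6084 = 826
r = 112 / √(864 × 826) = 112 / 844.7864 ≈ 0.133

0.133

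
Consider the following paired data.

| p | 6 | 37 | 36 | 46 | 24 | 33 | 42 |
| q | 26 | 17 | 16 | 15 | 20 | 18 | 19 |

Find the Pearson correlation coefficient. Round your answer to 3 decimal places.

n = 7, Σp = 224, Σq = 131, Σp² = 8246, Σq² = 2531, Σpq = 3923
nΣpq − ΣpΣq = 27461 − 29344 = -1883
nΣp² − (Σp)² = 57722 − 50176 = 7546; nΣq² − (Σq)² = 17717 − 17161 = 556
r = -1883 / √(7546 × 556) = -1883 / 2048.3105 ≈ -0.919

-0.919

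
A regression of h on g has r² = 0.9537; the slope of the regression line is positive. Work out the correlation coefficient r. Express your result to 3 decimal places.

0.977

|r| = √0.9537 = 0.977
The association is positive, so r = 0.977.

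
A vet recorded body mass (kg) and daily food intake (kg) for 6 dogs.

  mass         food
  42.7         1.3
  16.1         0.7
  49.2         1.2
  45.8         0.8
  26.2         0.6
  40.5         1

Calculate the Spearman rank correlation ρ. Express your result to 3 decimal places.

0.657

Rank mass: 4, 1, 6, 5, 2, 3
Rank food: 6, 2, 5, 3, 1, 4
d = rank(mass) − rank(food): -2, -1, 1, 2, 1, -1; Σd² = 12
ρ = 1 − 6Σd² / [n(n²−1)] = 1 − 6×12 / (6×35) = 1 − 72/210 ≈ 0.657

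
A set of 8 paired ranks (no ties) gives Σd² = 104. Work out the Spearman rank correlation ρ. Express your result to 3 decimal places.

ρ = 1 − 6Σd² / [n(n²−1)] = 1 − 6×104 / (8×63)
  = 1 − 624/504 = 1 − 1.2381 ≈ -0.238

-0.238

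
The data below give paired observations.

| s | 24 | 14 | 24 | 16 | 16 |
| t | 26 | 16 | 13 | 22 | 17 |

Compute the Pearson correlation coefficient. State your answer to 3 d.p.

0.169

n = 5, Σs = 94, Σt = 94, Σs² = 1860, Σt² = 1874, Σst = 1784
nΣst − ΣsΣt = 8920 − 8836 = 84
nΣs² − (Σs)² = 9300 − 8836 = 464; nΣt² − (Σt)² = 9370 − 8836 = 534
r = 84 / √(464 × 534) = 84 / 497.7710 ≈ 0.169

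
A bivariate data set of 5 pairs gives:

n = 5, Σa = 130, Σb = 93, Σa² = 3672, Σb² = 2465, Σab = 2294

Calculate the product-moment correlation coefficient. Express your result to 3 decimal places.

-0.268

r = (nΣab − ΣaΣb) / √[(nΣa² − (Σa)²)(nΣb² − (Σb)²)]
Numerator: 5×2294 − 130×93 = -620
Denominator: √[(18360 − 16900)(12325 − 8649)] = √[1460 × 3676] = 2316.6700
r = -620 / 2316.6700 ≈ -0.268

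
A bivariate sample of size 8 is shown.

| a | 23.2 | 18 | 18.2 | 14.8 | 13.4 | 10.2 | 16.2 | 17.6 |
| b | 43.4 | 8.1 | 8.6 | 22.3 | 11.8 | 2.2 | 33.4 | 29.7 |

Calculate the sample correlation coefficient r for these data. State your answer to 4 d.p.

n = 8, Σa = 131.6, Σb = 159.5, Σa² = 2268.32, Σb² = 4662.15, Σab = 2883.6
nΣab − ΣaΣb = 23068.8 − 20990.2 = 2078.6
nΣa² − (Σa)² = 18146.56 − 17318.56 = 828; nΣb² − (Σb)² = 37297.2 − 25440.25 = 11856.95
r = 2078.6 / √(828 × 11856.95) = 2078.6 / 3133.2977 ≈ 0.6634

0.6634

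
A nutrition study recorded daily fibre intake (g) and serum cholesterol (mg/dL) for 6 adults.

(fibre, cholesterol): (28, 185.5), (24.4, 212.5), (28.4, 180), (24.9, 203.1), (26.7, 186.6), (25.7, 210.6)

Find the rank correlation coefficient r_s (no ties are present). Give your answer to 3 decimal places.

Rank fibre: 5, 1, 6, 2, 4, 3
Rank cholesterol: 2, 6, 1, 4, 3, 5
d = rank(fibre) − rank(cholesterol): 3, -5, 5, -2, 1, -2; Σd² = 68
ρ = 1 − 6Σd² / [n(n²−1)] = 1 − 6×68 / (6×35) = 1 − 408/210 ≈ -0.943

-0.943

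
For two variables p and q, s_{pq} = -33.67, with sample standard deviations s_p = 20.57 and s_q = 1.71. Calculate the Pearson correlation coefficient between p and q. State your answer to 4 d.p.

r = Cov(p,q) / (s_p · s_q) = -33.67 / (20.57 × 1.71)
  = -33.67 / 35.1747 ≈ -0.9572

-0.9572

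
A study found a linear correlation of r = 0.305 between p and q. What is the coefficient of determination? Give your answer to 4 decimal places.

r² = (0.305)² = 0.0930

0.0930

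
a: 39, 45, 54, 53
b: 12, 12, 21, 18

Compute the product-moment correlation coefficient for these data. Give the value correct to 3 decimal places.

n = 4, Σa = 191, Σb = 63, Σa² = 9271, Σb² = 1053, Σab = 3096
nΣab − ΣaΣb = 12384 − 12033 = 351
nΣa² − (Σa)² = 37084 − 36481 = 603; nΣb² − (Σb)² = 4212 − 3969 = 243
r = 351 / √(603 × 243) = 351 / 382.7911 ≈ 0.917

0.917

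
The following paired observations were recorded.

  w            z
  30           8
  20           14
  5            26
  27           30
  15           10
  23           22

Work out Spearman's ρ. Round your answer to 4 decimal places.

Rank w: 6, 3, 1, 5, 2, 4
Rank z: 1, 3, 5, 6, 2, 4
d = rank(w) − rank(z): 5, 0, -4, -1, 0, 0; Σd² = 42
ρ = 1 − 6Σd² / [n(n²−1)] = 1 − 6×42 / (6×35) = 1 − 252/210 ≈ -0.2000

-0.2000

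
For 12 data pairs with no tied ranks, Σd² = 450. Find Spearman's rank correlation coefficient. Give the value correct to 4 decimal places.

-0.5734

ρ = 1 − 6Σd² / [n(n²−1)] = 1 − 6×450 / (12×143)
  = 1 − 2700/1716 = 1 − 1.57343 ≈ -0.5734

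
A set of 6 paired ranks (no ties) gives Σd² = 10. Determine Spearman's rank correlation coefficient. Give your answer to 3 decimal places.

ρ = 1 − 6Σd² / [n(n²−1)] = 1 − 6×10 / (6×35)
  = 1 − 60/210 = 1 − 0.2857 ≈ 0.714

0.714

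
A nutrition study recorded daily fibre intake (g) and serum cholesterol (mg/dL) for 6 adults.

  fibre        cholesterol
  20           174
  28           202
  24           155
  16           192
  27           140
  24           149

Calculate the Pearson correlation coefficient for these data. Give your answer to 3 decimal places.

-0.288

n = 6, Σx = 139, Σy = 1012, Σx² = 3321, Σy² = 173770, Σxy = 23284
nΣxy − ΣxΣy = 139704 − 140668 = -964
nΣx² − (Σx)² = 19926 − 19321 = 605; nΣy² − (Σy)² = 1042620 − 1024144 = 18476
r = -964 / √(605 × 18476) = -964 / 3343.3486 ≈ -0.288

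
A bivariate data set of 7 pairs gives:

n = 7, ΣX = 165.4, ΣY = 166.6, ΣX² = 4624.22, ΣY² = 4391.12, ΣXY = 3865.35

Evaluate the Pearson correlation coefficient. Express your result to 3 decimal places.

-0.129

r = (nΣXY − ΣXΣY) / √[(nΣX² − (ΣX)²)(nΣY² − (ΣY)²)]
Numerator: 7×3865.35 − 165.4×166.6 = -498.19
Denominator: √[(32369.54 − 27357.16)(30737.84 − 27755.56)] = √[5012.38 × 2982.28] = 3866.3058
r = -498.19 / 3866.3058 ≈ -0.129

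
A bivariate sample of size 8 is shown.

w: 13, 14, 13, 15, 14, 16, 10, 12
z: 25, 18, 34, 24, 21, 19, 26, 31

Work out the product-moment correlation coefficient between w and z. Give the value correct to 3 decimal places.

-0.542

n = 8, Σw = 107, Σz = 198, Σw² = 1455, Σz² = 5120, Σwz = 2609
nΣwz − ΣwΣz = 20872 − 21186 = -314
nΣw² − (Σw)² = 11640 − 11449 = 191; nΣz² − (Σz)² = 40960 − 39204 = 1756
r = -314 / √(191 × 1756) = -314 / 579.1338 ≈ -0.542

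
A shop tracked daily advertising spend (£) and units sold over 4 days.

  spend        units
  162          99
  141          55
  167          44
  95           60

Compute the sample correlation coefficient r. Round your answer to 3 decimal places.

0.169

n = 4, Σx = 565, Σy = 258, Σx² = 83039, Σy² = 18362, Σxy = 36841
nΣxy − ΣxΣy = 147364 − 145770 = 1594
nΣx² − (Σx)² = 332156 − 319225 = 12931; nΣy² − (Σy)² = 73448 − 66564 = 6884
r = 1594 / √(12931 × 6884) = 1594 / 9434.8823 ≈ 0.169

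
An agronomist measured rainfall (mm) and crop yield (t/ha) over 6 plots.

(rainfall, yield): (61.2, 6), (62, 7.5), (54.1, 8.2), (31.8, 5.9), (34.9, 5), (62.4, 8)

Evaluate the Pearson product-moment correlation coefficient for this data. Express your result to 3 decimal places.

0.692

n = 6, Σx = 306.4, Σy = 40.6, Σx² = 16639.26, Σy² = 283.3, Σxy = 2137.14
nΣxy − ΣxΣy = 12822.84 − 12439.84 = 383
nΣx² − (Σx)² = 99835.56 − 93880.96 = 5954.6; nΣy² − (Σy)² = 1699.8 − 1648.36 = 51.44
r = 383 / √(5954.6 × 51.44) = 383 / 553.4479 ≈ 0.692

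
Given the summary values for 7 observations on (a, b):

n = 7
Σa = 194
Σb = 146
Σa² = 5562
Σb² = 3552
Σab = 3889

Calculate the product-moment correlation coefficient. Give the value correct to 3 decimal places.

r = (nΣab − ΣaΣb) / √[(nΣa² − (Σa)²)(nΣb² − (Σb)²)]
Numerator: 7×3889 − 194×146 = -1101
Denominator: √[(38934 − 37636)(24864 − 21316)] = √[1298 × 3548] = 2145.9972
r = -1101 / 2145.9972 ≈ -0.513

-0.513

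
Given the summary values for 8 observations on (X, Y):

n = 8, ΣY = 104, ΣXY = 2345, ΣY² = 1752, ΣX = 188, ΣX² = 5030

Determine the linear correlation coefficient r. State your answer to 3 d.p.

-0.200

r = (nΣXY − ΣXΣY) / √[(nΣX² − (ΣX)²)(nΣY² − (ΣY)²)]
Numerator: 8×2345 − 188×104 = -792
Denominator: √[(40240 − 35344)(14016 − 10816)] = √[4896 × 3200] = 3958.1814
r = -792 / 3958.1814 ≈ -0.200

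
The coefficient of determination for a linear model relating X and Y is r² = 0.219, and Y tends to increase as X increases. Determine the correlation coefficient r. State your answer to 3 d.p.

|r| = √0.219 = 0.468
The association is positive, so r = 0.468.

0.468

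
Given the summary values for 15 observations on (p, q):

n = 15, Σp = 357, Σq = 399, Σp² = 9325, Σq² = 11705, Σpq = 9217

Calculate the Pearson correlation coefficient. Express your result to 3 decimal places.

r = (nΣpq − ΣpΣq) / √[(nΣp² − (Σp)²)(nΣq² − (Σq)²)]
Numerator: 15×9217 − 357×399 = -4188
Denominator: √[(139875 − 127449)(175575 − 159201)] = √[12426 × 16374] = 14264.0571
r = -4188 / 14264.0571 ≈ -0.294

-0.294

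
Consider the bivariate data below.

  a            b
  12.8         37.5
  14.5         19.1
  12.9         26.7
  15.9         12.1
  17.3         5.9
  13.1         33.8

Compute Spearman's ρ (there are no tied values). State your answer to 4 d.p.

-0.9429

Rank a: 1, 4, 2, 5, 6, 3
Rank b: 6, 3, 4, 2, 1, 5
d = rank(a) − rank(b): -5, 1, -2, 3, 5, -2; Σd² = 68
ρ = 1 − 6Σd² / [n(n²−1)] = 1 − 6×68 / (6×35) = 1 − 408/210 ≈ -0.9429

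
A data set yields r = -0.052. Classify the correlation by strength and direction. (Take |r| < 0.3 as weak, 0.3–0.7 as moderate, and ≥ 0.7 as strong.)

weak negative

r = -0.052 < 0 so the relationship is negative.
|r| = 0.052, which falls in the weak range.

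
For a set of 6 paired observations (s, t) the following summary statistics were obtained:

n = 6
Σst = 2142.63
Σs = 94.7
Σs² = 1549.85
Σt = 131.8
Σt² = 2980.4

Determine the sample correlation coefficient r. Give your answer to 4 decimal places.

r = (nΣst − ΣsΣt) / √[(nΣs² − (Σs)²)(nΣt² − (Σt)²)]
Numerator: 6×2142.63 − 94.7×131.8 = 374.32
Denominator: √[(9299.1 − 8968.09)(17882.4 − 17371.24)] = √[331.01 × 511.16] = 411.3381
r = 374.32 / 411.3381 ≈ 0.9100

0.9100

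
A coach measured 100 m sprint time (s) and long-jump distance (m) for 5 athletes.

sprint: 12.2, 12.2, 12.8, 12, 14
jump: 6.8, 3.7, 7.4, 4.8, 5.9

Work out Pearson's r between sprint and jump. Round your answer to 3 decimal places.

n = 5, Σx = 63.2, Σy = 28.6, Σx² = 801.52, Σy² = 172.54, Σxy = 363.02
nΣxy − ΣxΣy = 1815.1 − 1807.52 = 7.58
nΣx² − (Σx)² = 4007.6 − 3994.24 = 13.36; nΣy² − (Σy)² = 862.7 − 817.96 = 44.74
r = 7.58 / √(13.36 × 44.74) = 7.58 / 24.4484 ≈ 0.310

0.310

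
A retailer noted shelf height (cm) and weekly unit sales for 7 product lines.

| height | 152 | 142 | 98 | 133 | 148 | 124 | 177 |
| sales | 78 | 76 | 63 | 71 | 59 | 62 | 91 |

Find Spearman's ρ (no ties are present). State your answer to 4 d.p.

Rank height: 6, 4, 1, 3, 5, 2, 7
Rank sales: 6, 5, 3, 4, 1, 2, 7
d = rank(height) − rank(sales): 0, -1, -2, -1, 4, 0, 0; Σd² = 22
ρ = 1 − 6Σd² / [n(n²−1)] = 1 − 6×22 / (7×48) = 1 − 132/336 ≈ 0.6071

0.6071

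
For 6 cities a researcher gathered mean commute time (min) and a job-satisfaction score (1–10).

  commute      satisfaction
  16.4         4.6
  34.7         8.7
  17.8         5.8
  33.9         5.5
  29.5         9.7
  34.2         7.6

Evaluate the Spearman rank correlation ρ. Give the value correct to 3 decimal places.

0.543

Rank commute: 1, 6, 2, 4, 3, 5
Rank satisfaction: 1, 5, 3, 2, 6, 4
d = rank(commute) − rank(satisfaction): 0, 1, -1, 2, -3, 1; Σd² = 16
ρ = 1 − 6Σd² / [n(n²−1)] = 1 − 6×16 / (6×35) = 1 − 96/210 ≈ 0.543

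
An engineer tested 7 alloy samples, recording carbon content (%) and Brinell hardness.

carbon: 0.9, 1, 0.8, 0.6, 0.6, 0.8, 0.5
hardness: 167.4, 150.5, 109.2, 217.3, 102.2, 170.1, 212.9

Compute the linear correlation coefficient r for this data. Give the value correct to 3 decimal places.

-0.334

n = 7, Σx = 5.2, Σy = 1129.6, Σx² = 4.06, Σy² = 194522.2, Σxy = 822.75
nΣxy − ΣxΣy = 5759.25 − 5873.92 = -114.67
nΣx² − (Σx)² = 28.42 − 27.04 = 1.38; nΣy² − (Σy)² = 1361655.4 − 1275996.16 = 85659.24
r = -114.67 / √(1.38 × 85659.24) = -114.67 / 343.8164 ≈ -0.334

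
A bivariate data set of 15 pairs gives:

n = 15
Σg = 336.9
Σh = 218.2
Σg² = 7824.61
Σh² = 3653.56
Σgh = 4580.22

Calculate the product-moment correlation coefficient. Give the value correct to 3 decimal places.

-0.912

r = (nΣgh − ΣgΣh) / √[(nΣg² − (Σg)²)(nΣh² − (Σh)²)]
Numerator: 15×4580.22 − 336.9×218.2 = -4808.28
Denominator: √[(117369.15 − 113501.61)(54803.4 − 47611.24)] = √[3867.54 × 7192.16] = 5274.0844
r = -4808.28 / 5274.0844 ≈ -0.912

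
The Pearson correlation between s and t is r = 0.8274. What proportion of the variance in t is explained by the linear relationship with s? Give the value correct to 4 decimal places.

r² = (0.8274)² = 0.6846

0.6846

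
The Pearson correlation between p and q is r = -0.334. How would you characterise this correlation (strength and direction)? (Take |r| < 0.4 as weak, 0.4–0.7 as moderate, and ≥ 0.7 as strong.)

r = -0.334 < 0 so the relationship is negative.
|r| = 0.334, which falls in the weak range.

weak negative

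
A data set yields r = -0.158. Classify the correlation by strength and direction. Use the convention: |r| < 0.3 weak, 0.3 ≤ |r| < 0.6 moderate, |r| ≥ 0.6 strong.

weak negative

r = -0.158 < 0 so the relationship is negative.
|r| = 0.158, which falls in the weak range.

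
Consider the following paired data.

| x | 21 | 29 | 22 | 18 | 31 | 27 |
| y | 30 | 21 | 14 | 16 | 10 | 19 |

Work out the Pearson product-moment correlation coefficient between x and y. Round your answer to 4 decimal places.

-0.3158

n = 6, Σx = 148, Σy = 110, Σx² = 3780, Σy² = 2254, Σxy = 2658
nΣxy − ΣxΣy = 15948 − 16280 = -332
nΣx² − (Σx)² = 22680 − 21904 = 776; nΣy² − (Σy)² = 13524 − 12100 = 1424
r = -332 / √(776 × 1424) = -332 / 1051.2012 ≈ -0.3158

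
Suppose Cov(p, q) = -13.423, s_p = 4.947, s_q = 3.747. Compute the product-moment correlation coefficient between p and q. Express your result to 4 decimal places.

-0.7241

r = Cov(p,q) / (s_p · s_q) = -13.423 / (4.947 × 3.747)
  = -13.423 / 18.5364 ≈ -0.7241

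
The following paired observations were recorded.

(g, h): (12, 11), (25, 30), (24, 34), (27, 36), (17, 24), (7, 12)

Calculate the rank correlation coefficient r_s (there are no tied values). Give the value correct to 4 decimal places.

0.8857

Rank g: 2, 5, 4, 6, 3, 1
Rank h: 1, 4, 5, 6, 3, 2
d = rank(g) − rank(h): 1, 1, -1, 0, 0, -1; Σd² = 4
ρ = 1 − 6Σd² / [n(n²−1)] = 1 − 6×4 / (6×35) = 1 − 24/210 ≈ 0.8857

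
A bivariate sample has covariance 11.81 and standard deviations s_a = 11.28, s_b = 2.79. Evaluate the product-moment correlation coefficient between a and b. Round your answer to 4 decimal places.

r = Cov(a,b) / (s_a · s_b) = 11.81 / (11.28 × 2.79)
  = 11.81 / 31.4712 ≈ 0.3753

0.3753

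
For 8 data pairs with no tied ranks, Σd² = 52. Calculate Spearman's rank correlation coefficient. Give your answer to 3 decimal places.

ρ = 1 − 6Σd² / [n(n²−1)] = 1 − 6×52 / (8×63)
  = 1 − 312/504 = 1 − 0.6190 ≈ 0.381

0.381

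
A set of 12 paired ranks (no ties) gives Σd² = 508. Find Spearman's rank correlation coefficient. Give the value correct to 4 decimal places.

-0.7762

ρ = 1 − 6Σd² / [n(n²−1)] = 1 − 6×508 / (12×143)
  = 1 − 3048/1716 = 1 − 1.77622 ≈ -0.7762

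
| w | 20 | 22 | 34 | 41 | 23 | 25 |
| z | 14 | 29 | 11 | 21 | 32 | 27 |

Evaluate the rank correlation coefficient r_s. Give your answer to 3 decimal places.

Rank w: 1, 2, 5, 6, 3, 4
Rank z: 2, 5, 1, 3, 6, 4
d = rank(w) − rank(z): -1, -3, 4, 3, -3, 0; Σd² = 44
ρ = 1 − 6Σd² / [n(n²−1)] = 1 − 6×44 / (6×35) = 1 − 264/210 ≈ -0.257

-0.257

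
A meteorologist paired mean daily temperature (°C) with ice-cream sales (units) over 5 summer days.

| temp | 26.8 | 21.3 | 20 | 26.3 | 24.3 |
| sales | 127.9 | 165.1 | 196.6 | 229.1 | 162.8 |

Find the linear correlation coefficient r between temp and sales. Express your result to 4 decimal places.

-0.1502

n = 5, Σx = 118.7, Σy = 881.5, Σx² = 2854.11, Σy² = 161258.63, Σxy = 20857.72
nΣxy − ΣxΣy = 104288.6 − 104634.05 = -345.45
nΣx² − (Σx)² = 14270.55 − 14089.69 = 180.86; nΣy² − (Σy)² = 806293.15 − 777042.25 = 29250.9
r = -345.45 / √(180.86 × 29250.9) = -345.45 / 2300.0691 ≈ -0.1502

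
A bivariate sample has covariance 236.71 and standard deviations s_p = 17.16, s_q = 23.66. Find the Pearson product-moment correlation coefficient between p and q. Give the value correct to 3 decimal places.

0.583

r = Cov(p,q) / (s_p · s_q) = 236.71 / (17.16 × 23.66)
  = 236.71 / 406.0056 ≈ 0.583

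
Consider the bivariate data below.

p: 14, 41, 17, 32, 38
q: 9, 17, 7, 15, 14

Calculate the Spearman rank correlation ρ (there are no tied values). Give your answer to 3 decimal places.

0.800

Rank p: 1, 5, 2, 3, 4
Rank q: 2, 5, 1, 4, 3
d = rank(p) − rank(q): -1, 0, 1, -1, 1; Σd² = 4
ρ = 1 − 6Σd² / [n(n²−1)] = 1 − 6×4 / (5×24) = 1 − 24/120 ≈ 0.800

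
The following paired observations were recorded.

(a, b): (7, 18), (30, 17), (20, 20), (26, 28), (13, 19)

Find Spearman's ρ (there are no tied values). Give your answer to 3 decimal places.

0.000

Rank a: 1, 5, 3, 4, 2
Rank b: 2, 1, 4, 5, 3
d = rank(a) − rank(b): -1, 4, -1, -1, -1; Σd² = 20
ρ = 1 − 6Σd² / [n(n²−1)] = 1 − 6×20 / (5×24) = 1 − 120/120 ≈ 0.000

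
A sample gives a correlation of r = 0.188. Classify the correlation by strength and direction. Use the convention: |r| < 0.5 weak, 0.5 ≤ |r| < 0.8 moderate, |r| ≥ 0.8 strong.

r = 0.188 > 0 so the relationship is positive.
|r| = 0.188, which falls in the weak range.

weak positive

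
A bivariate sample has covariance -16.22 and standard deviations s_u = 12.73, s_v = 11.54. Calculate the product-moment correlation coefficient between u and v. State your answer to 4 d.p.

r = Cov(u,v) / (s_u · s_v) = -16.22 / (12.73 × 11.54)
  = -16.22 / 146.9042 ≈ -0.1104

-0.1104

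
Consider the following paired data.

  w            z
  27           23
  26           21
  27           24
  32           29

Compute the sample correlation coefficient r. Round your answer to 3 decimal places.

n = 4, Σw = 112, Σz = 97, Σw² = 3158, Σz² = 2387, Σwz = 2743
nΣwz − ΣwΣz = 10972 − 10864 = 108
nΣw² − (Σw)² = 12632 − 12544 = 88; nΣz² − (Σz)² = 9548 − 9409 = 139
r = 108 / √(88 × 139) = 108 / 110.5984 ≈ 0.977

0.977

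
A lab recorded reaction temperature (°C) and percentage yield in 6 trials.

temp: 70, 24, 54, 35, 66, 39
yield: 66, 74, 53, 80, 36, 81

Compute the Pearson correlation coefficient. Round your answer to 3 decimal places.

-0.701

n = 6, Σx = 288, Σy = 390, Σx² = 15494, Σy² = 26898, Σxy = 17593
nΣxy − ΣxΣy = 105558 − 112320 = -6762
nΣx² − (Σx)² = 92964 − 82944 = 10020; nΣy² − (Σy)² = 161388 − 152100 = 9288
r = -6762 / √(10020 × 9288) = -6762 / 9647.0597 ≈ -0.701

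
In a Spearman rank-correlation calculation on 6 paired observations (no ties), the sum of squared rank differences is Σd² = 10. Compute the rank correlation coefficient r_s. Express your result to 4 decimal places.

ρ = 1 − 6Σd² / [n(n²−1)] = 1 − 6×10 / (6×35)
  = 1 − 60/210 = 1 − 0.28571 ≈ 0.7143

0.7143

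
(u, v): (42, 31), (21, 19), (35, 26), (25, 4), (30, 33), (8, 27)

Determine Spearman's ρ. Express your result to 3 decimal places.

Rank u: 6, 2, 5, 3, 4, 1
Rank v: 5, 2, 3, 1, 6, 4
d = rank(u) − rank(v): 1, 0, 2, 2, -2, -3; Σd² = 22
ρ = 1 − 6Σd² / [n(n²−1)] = 1 − 6×22 / (6×35) = 1 − 132/210 ≈ 0.371

0.371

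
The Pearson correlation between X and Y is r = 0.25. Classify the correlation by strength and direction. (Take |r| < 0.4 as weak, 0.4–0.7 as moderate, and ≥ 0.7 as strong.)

r = 0.25 > 0 so the relationship is positive.
|r| = 0.25, which falls in the weak range.

weak positive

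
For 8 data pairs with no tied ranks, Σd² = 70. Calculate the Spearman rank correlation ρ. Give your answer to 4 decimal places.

ρ = 1 − 6Σd² / [n(n²−1)] = 1 − 6×70 / (8×63)
  = 1 − 420/504 = 1 − 0.83333 ≈ 0.1667

0.1667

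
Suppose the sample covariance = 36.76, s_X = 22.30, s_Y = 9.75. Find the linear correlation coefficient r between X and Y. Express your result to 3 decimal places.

r = Cov(X,Y) / (s_X · s_Y) = 36.76 / (22.30 × 9.75)
  = 36.76 / 217.4250 ≈ 0.169

0.169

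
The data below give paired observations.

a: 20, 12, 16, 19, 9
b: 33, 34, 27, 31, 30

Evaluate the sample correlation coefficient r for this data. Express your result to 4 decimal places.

n = 5, Σa = 76, Σb = 155, Σa² = 1242, Σb² = 4835, Σab = 2359
nΣab − ΣaΣb = 11795 − 11780 = 15
nΣa² − (Σa)² = 6210 − 5776 = 434; nΣb² − (Σb)² = 24175 − 24025 = 150
r = 15 / √(434 × 150) = 15 / 255.1470 ≈ 0.0588

0.0588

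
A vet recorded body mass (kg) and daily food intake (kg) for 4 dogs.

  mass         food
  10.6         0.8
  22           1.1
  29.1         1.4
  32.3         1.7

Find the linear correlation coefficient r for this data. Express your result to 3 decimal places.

0.969

n = 4, Σx = 94, Σy = 5, Σx² = 2486.46, Σy² = 6.7, Σxy = 128.33
nΣxy − ΣxΣy = 513.32 − 470 = 43.32
nΣx² − (Σx)² = 9945.84 − 8836 = 1109.84; nΣy² − (Σy)² = 26.8 − 25 = 1.8
r = 43.32 / √(1109.84 × 1.8) = 43.32 / 44.6958 ≈ 0.969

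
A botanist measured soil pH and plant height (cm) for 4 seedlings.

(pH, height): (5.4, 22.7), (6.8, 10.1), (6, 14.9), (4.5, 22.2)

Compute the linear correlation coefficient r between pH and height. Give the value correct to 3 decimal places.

n = 4, Σx = 22.7, Σy = 69.9, Σx² = 131.65, Σy² = 1332.15, Σxy = 380.56
nΣxy − ΣxΣy = 1522.24 − 1586.73 = -64.49
nΣx² − (Σx)² = 526.6 − 515.29 = 11.31; nΣy² − (Σy)² = 5328.6 − 4886.01 = 442.59
r = -64.49 / √(11.31 × 442.59) = -64.49 / 70.7509 ≈ -0.912

-0.912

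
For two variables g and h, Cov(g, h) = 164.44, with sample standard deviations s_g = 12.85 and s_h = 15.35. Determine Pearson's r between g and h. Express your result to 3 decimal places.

r = Cov(g,h) / (s_g · s_h) = 164.44 / (12.85 × 15.35)
  = 164.44 / 197.2475 ≈ 0.834

0.834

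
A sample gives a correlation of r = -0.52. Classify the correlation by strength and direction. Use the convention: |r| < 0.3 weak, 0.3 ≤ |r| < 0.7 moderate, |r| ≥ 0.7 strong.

r = -0.52 < 0 so the relationship is negative.
|r| = 0.52, which falls in the moderate range.

moderate negative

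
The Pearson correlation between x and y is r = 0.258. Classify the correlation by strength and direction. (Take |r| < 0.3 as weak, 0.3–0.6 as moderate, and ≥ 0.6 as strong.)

weak positive

r = 0.258 > 0 so the relationship is positive.
|r| = 0.258, which falls in the weak range.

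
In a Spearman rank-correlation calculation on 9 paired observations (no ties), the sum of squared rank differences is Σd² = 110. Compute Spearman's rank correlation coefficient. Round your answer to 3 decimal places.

0.083

ρ = 1 − 6Σd² / [n(n²−1)] = 1 − 6×110 / (9×80)
  = 1 − 660/720 = 1 − 0.9167 ≈ 0.083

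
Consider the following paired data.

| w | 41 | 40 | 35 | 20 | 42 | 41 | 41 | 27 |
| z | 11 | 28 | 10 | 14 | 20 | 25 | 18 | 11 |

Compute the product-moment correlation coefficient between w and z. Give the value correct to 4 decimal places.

n = 8, Σw = 287, Σz = 137, Σw² = 10761, Σz² = 2671, Σwz = 5101
nΣwz − ΣwΣz = 40808 − 39319 = 1489
nΣw² − (Σw)² = 86088 − 82369 = 3719; nΣz² − (Σz)² = 21368 − 18769 = 2599
r = 1489 / √(3719 × 2599) = 1489 / 3108.9678 ≈ 0.4789

0.4789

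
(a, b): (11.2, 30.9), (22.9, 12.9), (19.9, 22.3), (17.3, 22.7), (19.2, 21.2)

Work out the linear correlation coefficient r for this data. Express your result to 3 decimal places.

n = 5, Σa = 90.5, Σb = 110, Σa² = 1713.79, Σb² = 2583.24, Σab = 1885.01
nΣab − ΣaΣb = 9425.05 − 9955 = -529.95
nΣa² − (Σa)² = 8568.95 − 8190.25 = 378.7; nΣb² − (Σb)² = 12916.2 − 12100 = 816.2
r = -529.95 / √(378.7 × 816.2) = -529.95 / 555.9631 ≈ -0.953

-0.953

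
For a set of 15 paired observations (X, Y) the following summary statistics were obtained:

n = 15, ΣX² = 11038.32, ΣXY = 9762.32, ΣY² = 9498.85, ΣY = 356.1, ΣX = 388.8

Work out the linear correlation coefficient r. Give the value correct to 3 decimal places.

r = (nΣXY − ΣXΣY) / √[(nΣX² − (ΣX)²)(nΣY² − (ΣY)²)]
Numerator: 15×9762.32 − 388.8×356.1 = 7983.12
Denominator: √[(165574.8 − 151165.44)(142482.75 − 126807.21)] = √[14409.36 × 15675.54] = 15029.1217
r = 7983.12 / 15029.1217 ≈ 0.531

0.531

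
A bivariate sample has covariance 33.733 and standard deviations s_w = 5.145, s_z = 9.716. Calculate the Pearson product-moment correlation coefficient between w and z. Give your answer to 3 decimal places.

0.675

r = Cov(w,z) / (s_w · s_z) = 33.733 / (5.145 × 9.716)
  = 33.733 / 49.9888 ≈ 0.675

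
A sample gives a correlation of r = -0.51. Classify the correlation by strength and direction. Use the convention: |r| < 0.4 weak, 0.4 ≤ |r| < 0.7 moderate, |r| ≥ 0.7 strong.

moderate negative

r = -0.51 < 0 so the relationship is negative.
|r| = 0.51, which falls in the moderate range.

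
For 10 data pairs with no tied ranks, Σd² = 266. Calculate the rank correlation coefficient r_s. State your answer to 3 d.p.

ρ = 1 − 6Σd² / [n(n²−1)] = 1 − 6×266 / (10×99)
  = 1 − 1596/990 = 1 − 1.6121 ≈ -0.612

-0.612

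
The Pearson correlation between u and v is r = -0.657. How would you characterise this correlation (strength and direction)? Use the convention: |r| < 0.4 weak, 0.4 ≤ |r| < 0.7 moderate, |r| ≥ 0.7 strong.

moderate negative

r = -0.657 < 0 so the relationship is negative.
|r| = 0.657, which falls in the moderate range.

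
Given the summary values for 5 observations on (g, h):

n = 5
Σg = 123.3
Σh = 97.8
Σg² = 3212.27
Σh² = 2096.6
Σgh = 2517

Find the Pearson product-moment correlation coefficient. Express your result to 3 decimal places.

0.593

r = (nΣgh − ΣgΣh) / √[(nΣg² − (Σg)²)(nΣh² − (Σh)²)]
Numerator: 5×2517 − 123.3×97.8 = 526.26
Denominator: √[(16061.35 − 15202.89)(10483 − 9564.84)] = √[858.46 × 918.16] = 887.8083
r = 526.26 / 887.8083 ≈ 0.593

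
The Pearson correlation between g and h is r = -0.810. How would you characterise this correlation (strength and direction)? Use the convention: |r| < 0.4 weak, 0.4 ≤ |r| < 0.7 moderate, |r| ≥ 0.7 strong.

r = -0.810 < 0 so the relationship is negative.
|r| = 0.810, which falls in the strong range.

strong negative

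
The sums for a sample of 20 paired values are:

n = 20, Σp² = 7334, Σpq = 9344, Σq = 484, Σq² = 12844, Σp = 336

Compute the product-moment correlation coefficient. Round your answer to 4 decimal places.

r = (nΣpq − ΣpΣq) / √[(nΣp² − (Σp)²)(nΣq² − (Σq)²)]
Numerator: 20×9344 − 336×484 = 24256
Denominator: √[(146680 − 112896)(256880 − 234256)] = √[33784 × 22624] = 27646.5046
r = 24256 / 27646.5046 ≈ 0.8774

0.8774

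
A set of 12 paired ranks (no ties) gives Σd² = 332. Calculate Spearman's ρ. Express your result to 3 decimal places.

-0.161

ρ = 1 − 6Σd² / [n(n²−1)] = 1 − 6×332 / (12×143)
  = 1 − 1992/1716 = 1 − 1.1608 ≈ -0.161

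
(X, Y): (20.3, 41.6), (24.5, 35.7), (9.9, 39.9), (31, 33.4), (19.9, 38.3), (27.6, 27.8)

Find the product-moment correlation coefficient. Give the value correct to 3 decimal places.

-0.712

n = 6, ΣX = 133.2, ΣY = 216.7, ΣX² = 3229.12, ΣY² = 7952.35, ΣXY = 4678.99
nΣXY − ΣXΣY = 28073.94 − 28864.44 = -790.5
nΣX² − (ΣX)² = 19374.72 − 17742.24 = 1632.48; nΣY² − (ΣY)² = 47714.1 − 46958.89 = 755.21
r = -790.5 / √(1632.48 × 755.21) = -790.5 / 1110.3446 ≈ -0.712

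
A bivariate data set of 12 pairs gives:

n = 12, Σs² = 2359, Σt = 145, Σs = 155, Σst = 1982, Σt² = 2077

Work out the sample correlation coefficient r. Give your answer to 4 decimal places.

r = (nΣst − ΣsΣt) / √[(nΣs² − (Σs)²)(nΣt² − (Σt)²)]
Numerator: 12×1982 − 155×145 = 1309
Denominator: √[(28308 − 24025)(24924 − 21025)] = √[4283 × 3899] = 4086.4920
r = 1309 / 4086.4920 ≈ 0.3203

0.3203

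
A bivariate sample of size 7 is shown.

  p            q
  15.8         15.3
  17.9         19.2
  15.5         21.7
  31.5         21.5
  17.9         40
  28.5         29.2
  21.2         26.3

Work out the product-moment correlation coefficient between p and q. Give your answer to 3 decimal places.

0.114

n = 7, Σp = 148.3, Σq = 173.2, Σp² = 3384.65, Σq² = 4680.2, Σpq = 3704.78
nΣpq − ΣpΣq = 25933.46 − 25685.56 = 247.9
nΣp² − (Σp)² = 23692.55 − 21992.89 = 1699.66; nΣq² − (Σq)² = 32761.4 − 29998.24 = 2763.16
r = 247.9 / √(1699.66 × 2763.16) = 247.9 / 2167.1254 ≈ 0.114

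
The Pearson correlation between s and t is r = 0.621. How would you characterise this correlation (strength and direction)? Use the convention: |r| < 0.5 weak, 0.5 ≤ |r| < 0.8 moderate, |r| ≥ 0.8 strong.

moderate positive

r = 0.621 > 0 so the relationship is positive.
|r| = 0.621, which falls in the moderate range.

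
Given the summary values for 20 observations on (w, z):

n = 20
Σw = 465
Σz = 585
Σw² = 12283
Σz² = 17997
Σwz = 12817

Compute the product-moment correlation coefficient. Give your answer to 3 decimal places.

r = (nΣwz − ΣwΣz) / √[(nΣw² − (Σw)²)(nΣz² − (Σz)²)]
Numerator: 20×12817 − 465×585 = -15685
Denominator: √[(245660 − 216225)(359940 − 342225)] = √[29435 × 17715] = 22835.0832
r = -15685 / 22835.0832 ≈ -0.687

-0.687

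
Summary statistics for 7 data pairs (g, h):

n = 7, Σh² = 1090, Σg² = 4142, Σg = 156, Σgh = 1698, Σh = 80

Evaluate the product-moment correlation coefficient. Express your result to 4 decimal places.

-0.2482

r = (nΣgh − ΣgΣh) / √[(nΣg² − (Σg)²)(nΣh² − (Σh)²)]
Numerator: 7×1698 − 156×80 = -594
Denominator: √[(28994 − 24336)(7630 − 6400)] = √[4658 × 1230] = 2393.6040
r = -594 / 2393.6040 ≈ -0.2482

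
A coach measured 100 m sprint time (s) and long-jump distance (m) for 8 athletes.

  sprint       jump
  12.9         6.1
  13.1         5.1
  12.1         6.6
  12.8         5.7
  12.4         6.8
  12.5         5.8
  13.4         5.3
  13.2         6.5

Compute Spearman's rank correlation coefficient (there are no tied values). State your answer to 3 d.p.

-0.619

Rank sprint: 5, 6, 1, 4, 2, 3, 8, 7
Rank jump: 5, 1, 7, 3, 8, 4, 2, 6
d = rank(sprint) − rank(jump): 0, 5, -6, 1, -6, -1, 6, 1; Σd² = 136
ρ = 1 − 6Σd² / [n(n²−1)] = 1 − 6×136 / (8×63) = 1 − 816/504 ≈ -0.619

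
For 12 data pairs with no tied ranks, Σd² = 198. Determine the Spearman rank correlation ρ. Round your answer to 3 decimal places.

ρ = 1 − 6Σd² / [n(n²−1)] = 1 − 6×198 / (12×143)
  = 1 − 1188/1716 = 1 − 0.6923 ≈ 0.308

0.308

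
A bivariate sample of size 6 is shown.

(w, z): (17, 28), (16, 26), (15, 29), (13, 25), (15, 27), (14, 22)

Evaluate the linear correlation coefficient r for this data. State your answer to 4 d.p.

0.5695

n = 6, Σw = 90, Σz = 157, Σw² = 1360, Σz² = 4139, Σwz = 2365
nΣwz − ΣwΣz = 14190 − 14130 = 60
nΣw² − (Σw)² = 8160 − 8100 = 60; nΣz² − (Σz)² = 24834 − 24649 = 185
r = 60 / √(60 × 185) = 60 / 105.3565 ≈ 0.5695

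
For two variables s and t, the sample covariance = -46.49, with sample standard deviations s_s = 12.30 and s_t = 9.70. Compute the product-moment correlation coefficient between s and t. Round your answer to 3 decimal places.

r = Cov(s,t) / (s_s · s_t) = -46.49 / (12.30 × 9.70)
  = -46.49 / 119.3100 ≈ -0.390

-0.390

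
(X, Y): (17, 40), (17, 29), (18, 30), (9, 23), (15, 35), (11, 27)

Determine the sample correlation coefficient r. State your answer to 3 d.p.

n = 6, ΣX = 87, ΣY = 184, ΣX² = 1329, ΣY² = 5824, ΣXY = 2742
nΣXY − ΣXΣY = 16452 − 16008 = 444
nΣX² − (ΣX)² = 7974 − 7569 = 405; nΣY² − (ΣY)² = 34944 − 33856 = 1088
r = 444 / √(405 × 1088) = 444 / 663.8072 ≈ 0.669

0.669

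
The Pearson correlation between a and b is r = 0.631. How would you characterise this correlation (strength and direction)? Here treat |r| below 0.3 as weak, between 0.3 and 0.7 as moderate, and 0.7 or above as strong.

r = 0.631 > 0 so the relationship is positive.
|r| = 0.631, which falls in the moderate range.

moderate positive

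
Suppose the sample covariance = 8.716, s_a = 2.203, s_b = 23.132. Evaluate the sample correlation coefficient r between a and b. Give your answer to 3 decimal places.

r = Cov(a,b) / (s_a · s_b) = 8.716 / (2.203 × 23.132)
  = 8.716 / 50.9598 ≈ 0.171

0.171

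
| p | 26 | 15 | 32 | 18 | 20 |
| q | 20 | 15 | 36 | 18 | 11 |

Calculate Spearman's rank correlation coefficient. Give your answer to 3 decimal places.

Rank p: 4, 1, 5, 2, 3
Rank q: 4, 2, 5, 3, 1
d = rank(p) − rank(q): 0, -1, 0, -1, 2; Σd² = 6
ρ = 1 − 6Σd² / [n(n²−1)] = 1 − 6×6 / (5×24) = 1 − 36/120 ≈ 0.700

0.700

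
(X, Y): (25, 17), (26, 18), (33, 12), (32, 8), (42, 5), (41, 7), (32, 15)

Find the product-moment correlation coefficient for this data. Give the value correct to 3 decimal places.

n = 7, ΣX = 231, ΣY = 82, ΣX² = 7883, ΣY² = 1120, ΣXY = 2522
nΣXY − ΣXΣY = 17654 − 18942 = -1288
nΣX² − (ΣX)² = 55181 − 53361 = 1820; nΣY² − (ΣY)² = 7840 − 6724 = 1116
r = -1288 / √(1820 × 1116) = -1288 / 1425.1737 ≈ -0.904

-0.904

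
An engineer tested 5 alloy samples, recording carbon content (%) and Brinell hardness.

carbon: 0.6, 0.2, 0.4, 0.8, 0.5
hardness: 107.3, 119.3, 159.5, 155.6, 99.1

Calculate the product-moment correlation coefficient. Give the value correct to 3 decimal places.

n = 5, Σx = 2.5, Σy = 640.8, Σx² = 1.45, Σy² = 85218.2, Σxy = 326.07
nΣxy − ΣxΣy = 1630.35 − 1602 = 28.35
nΣx² − (Σx)² = 7.25 − 6.25 = 1; nΣy² − (Σy)² = 426091 − 410624.64 = 15466.36
r = 28.35 / √(1 × 15466.36) = 28.35 / 124.3638 ≈ 0.228

0.228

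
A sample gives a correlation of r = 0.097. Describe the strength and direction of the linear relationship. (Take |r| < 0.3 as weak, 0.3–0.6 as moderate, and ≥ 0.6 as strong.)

r = 0.097 > 0 so the relationship is positive.
|r| = 0.097, which falls in the weak range.

weak positive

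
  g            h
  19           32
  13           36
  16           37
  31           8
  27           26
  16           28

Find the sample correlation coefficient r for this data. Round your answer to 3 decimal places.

-0.875

n = 6, Σg = 122, Σh = 167, Σg² = 2732, Σh² = 5213, Σgh = 3066
nΣgh − ΣgΣh = 18396 − 20374 = -1978
nΣg² − (Σg)² = 16392 − 14884 = 1508; nΣh² − (Σh)² = 31278 − 27889 = 3389
r = -1978 / √(1508 × 3389) = -1978 / 2260.6663 ≈ -0.875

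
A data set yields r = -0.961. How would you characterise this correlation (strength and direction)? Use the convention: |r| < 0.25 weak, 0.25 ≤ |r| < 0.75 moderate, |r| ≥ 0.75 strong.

strong negative

r = -0.961 < 0 so the relationship is negative.
|r| = 0.961, which falls in the strong range.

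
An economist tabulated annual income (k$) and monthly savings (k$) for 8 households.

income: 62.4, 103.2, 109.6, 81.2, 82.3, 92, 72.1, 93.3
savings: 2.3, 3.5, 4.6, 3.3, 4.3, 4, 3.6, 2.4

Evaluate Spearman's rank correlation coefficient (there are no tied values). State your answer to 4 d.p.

0.4762

Rank income: 1, 7, 8, 3, 4, 5, 2, 6
Rank savings: 1, 4, 8, 3, 7, 6, 5, 2
d = rank(income) − rank(savings): 0, 3, 0, 0, -3, -1, -3, 4; Σd² = 44
ρ = 1 − 6Σd² / [n(n²−1)] = 1 − 6×44 / (8×63) = 1 − 264/504 ≈ 0.4762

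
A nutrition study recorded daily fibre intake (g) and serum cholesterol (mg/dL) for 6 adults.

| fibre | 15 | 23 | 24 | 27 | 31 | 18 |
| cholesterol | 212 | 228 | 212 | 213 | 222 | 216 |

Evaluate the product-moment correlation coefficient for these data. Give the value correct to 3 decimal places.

n = 6, Σx = 138, Σy = 1303, Σx² = 3344, Σy² = 283181, Σxy = 30033
nΣxy − ΣxΣy = 180198 − 179814 = 384
nΣx² − (Σx)² = 20064 − 19044 = 1020; nΣy² − (Σy)² = 1699086 − 1697809 = 1277
r = 384 / √(1020 × 1277) = 384 / 1141.2887 ≈ 0.336

0.336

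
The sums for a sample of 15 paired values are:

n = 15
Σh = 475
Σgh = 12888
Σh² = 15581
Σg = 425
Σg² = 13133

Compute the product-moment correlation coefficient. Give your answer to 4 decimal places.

r = (nΣgh − ΣgΣh) / √[(nΣg² − (Σg)²)(nΣh² − (Σh)²)]
Numerator: 15×12888 − 425×475 = -8555
Denominator: √[(196995 − 180625)(233715 − 225625)] = √[16370 × 8090] = 11507.9668
r = -8555 / 11507.9668 ≈ -0.7434

-0.7434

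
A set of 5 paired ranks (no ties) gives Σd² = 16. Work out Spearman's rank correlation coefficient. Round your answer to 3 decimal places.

ρ = 1 − 6Σd² / [n(n²−1)] = 1 − 6×16 / (5×24)
  = 1 − 96/120 = 1 − 0.8000 ≈ 0.200

0.200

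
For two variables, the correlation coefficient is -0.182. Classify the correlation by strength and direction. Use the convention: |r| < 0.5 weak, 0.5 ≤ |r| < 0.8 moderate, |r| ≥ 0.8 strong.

weak negative

r = -0.182 < 0 so the relationship is negative.
|r| = 0.182, which falls in the weak range.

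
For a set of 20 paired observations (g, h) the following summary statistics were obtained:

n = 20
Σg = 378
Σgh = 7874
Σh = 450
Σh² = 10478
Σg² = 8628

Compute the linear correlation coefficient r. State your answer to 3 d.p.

-0.872

r = (nΣgh − ΣgΣh) / √[(nΣg² − (Σg)²)(nΣh² − (Σh)²)]
Numerator: 20×7874 − 378×450 = -12620
Denominator: √[(172560 − 142884)(209560 − 202500)] = √[29676 × 7060] = 14474.5487
r = -12620 / 14474.5487 ≈ -0.872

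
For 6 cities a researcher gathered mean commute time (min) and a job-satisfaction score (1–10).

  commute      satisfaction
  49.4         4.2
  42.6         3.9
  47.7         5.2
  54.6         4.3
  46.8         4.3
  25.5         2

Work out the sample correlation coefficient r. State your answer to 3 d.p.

n = 6, Σx = 266.6, Σy = 23.9, Σx² = 12352.06, Σy² = 100.87, Σxy = 1108.68
nΣxy − ΣxΣy = 6652.08 − 6371.74 = 280.34
nΣx² − (Σx)² = 74112.36 − 71075.56 = 3036.8; nΣy² − (Σy)² = 605.22 − 571.21 = 34.01
r = 280.34 / √(3036.8 × 34.01) = 280.34 / 321.3745 ≈ 0.872

0.872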